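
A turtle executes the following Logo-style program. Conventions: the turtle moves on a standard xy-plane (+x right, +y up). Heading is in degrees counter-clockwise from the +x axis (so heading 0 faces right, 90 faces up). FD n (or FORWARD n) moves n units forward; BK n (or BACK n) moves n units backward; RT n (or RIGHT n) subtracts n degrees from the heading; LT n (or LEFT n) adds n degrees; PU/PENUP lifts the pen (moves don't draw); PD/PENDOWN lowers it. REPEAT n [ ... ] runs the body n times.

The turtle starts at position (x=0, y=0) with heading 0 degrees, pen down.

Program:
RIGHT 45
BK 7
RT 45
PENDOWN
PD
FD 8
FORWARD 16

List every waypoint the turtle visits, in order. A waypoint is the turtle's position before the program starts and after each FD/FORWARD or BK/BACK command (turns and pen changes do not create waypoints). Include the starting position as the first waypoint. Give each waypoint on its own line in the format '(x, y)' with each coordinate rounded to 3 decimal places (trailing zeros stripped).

Executing turtle program step by step:
Start: pos=(0,0), heading=0, pen down
RT 45: heading 0 -> 315
BK 7: (0,0) -> (-4.95,4.95) [heading=315, draw]
RT 45: heading 315 -> 270
PD: pen down
PD: pen down
FD 8: (-4.95,4.95) -> (-4.95,-3.05) [heading=270, draw]
FD 16: (-4.95,-3.05) -> (-4.95,-19.05) [heading=270, draw]
Final: pos=(-4.95,-19.05), heading=270, 3 segment(s) drawn
Waypoints (4 total):
(0, 0)
(-4.95, 4.95)
(-4.95, -3.05)
(-4.95, -19.05)

Answer: (0, 0)
(-4.95, 4.95)
(-4.95, -3.05)
(-4.95, -19.05)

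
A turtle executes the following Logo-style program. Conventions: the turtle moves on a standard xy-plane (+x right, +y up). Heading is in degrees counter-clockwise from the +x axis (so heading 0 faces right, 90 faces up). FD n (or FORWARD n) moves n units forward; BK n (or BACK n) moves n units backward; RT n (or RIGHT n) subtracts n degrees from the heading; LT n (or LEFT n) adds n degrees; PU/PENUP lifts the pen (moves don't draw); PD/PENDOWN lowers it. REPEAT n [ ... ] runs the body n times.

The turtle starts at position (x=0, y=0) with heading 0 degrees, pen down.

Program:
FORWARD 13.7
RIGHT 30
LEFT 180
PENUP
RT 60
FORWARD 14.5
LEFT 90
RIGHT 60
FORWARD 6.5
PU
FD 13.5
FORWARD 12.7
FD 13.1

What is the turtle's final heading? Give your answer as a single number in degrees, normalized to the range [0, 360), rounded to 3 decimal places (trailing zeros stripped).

Executing turtle program step by step:
Start: pos=(0,0), heading=0, pen down
FD 13.7: (0,0) -> (13.7,0) [heading=0, draw]
RT 30: heading 0 -> 330
LT 180: heading 330 -> 150
PU: pen up
RT 60: heading 150 -> 90
FD 14.5: (13.7,0) -> (13.7,14.5) [heading=90, move]
LT 90: heading 90 -> 180
RT 60: heading 180 -> 120
FD 6.5: (13.7,14.5) -> (10.45,20.129) [heading=120, move]
PU: pen up
FD 13.5: (10.45,20.129) -> (3.7,31.821) [heading=120, move]
FD 12.7: (3.7,31.821) -> (-2.65,42.819) [heading=120, move]
FD 13.1: (-2.65,42.819) -> (-9.2,54.164) [heading=120, move]
Final: pos=(-9.2,54.164), heading=120, 1 segment(s) drawn

Answer: 120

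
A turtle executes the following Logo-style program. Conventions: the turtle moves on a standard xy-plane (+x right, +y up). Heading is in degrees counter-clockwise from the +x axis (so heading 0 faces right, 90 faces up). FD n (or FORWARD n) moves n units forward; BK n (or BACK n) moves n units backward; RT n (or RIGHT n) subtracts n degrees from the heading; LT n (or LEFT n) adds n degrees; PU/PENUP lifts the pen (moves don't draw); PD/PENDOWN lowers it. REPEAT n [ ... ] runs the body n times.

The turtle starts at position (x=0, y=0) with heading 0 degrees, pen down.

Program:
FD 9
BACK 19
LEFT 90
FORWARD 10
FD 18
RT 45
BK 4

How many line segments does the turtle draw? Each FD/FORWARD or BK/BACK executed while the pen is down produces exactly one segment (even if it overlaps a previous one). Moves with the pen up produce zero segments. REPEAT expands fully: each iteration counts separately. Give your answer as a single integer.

Answer: 5

Derivation:
Executing turtle program step by step:
Start: pos=(0,0), heading=0, pen down
FD 9: (0,0) -> (9,0) [heading=0, draw]
BK 19: (9,0) -> (-10,0) [heading=0, draw]
LT 90: heading 0 -> 90
FD 10: (-10,0) -> (-10,10) [heading=90, draw]
FD 18: (-10,10) -> (-10,28) [heading=90, draw]
RT 45: heading 90 -> 45
BK 4: (-10,28) -> (-12.828,25.172) [heading=45, draw]
Final: pos=(-12.828,25.172), heading=45, 5 segment(s) drawn
Segments drawn: 5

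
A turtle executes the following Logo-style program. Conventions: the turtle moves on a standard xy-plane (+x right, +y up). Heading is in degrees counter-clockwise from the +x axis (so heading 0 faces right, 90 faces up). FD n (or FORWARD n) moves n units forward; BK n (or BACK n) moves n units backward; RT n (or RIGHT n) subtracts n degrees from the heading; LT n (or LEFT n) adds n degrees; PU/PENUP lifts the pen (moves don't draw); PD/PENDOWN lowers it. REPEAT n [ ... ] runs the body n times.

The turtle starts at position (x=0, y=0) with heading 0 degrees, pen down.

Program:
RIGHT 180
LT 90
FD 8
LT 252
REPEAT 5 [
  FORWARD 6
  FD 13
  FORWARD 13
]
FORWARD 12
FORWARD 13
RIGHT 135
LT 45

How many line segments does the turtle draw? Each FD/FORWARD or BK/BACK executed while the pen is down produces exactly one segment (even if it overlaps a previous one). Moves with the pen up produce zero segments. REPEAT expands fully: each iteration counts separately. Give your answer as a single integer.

Answer: 18

Derivation:
Executing turtle program step by step:
Start: pos=(0,0), heading=0, pen down
RT 180: heading 0 -> 180
LT 90: heading 180 -> 270
FD 8: (0,0) -> (0,-8) [heading=270, draw]
LT 252: heading 270 -> 162
REPEAT 5 [
  -- iteration 1/5 --
  FD 6: (0,-8) -> (-5.706,-6.146) [heading=162, draw]
  FD 13: (-5.706,-6.146) -> (-18.07,-2.129) [heading=162, draw]
  FD 13: (-18.07,-2.129) -> (-30.434,1.889) [heading=162, draw]
  -- iteration 2/5 --
  FD 6: (-30.434,1.889) -> (-36.14,3.743) [heading=162, draw]
  FD 13: (-36.14,3.743) -> (-48.504,7.76) [heading=162, draw]
  FD 13: (-48.504,7.76) -> (-60.868,11.777) [heading=162, draw]
  -- iteration 3/5 --
  FD 6: (-60.868,11.777) -> (-66.574,13.631) [heading=162, draw]
  FD 13: (-66.574,13.631) -> (-78.938,17.648) [heading=162, draw]
  FD 13: (-78.938,17.648) -> (-91.301,21.666) [heading=162, draw]
  -- iteration 4/5 --
  FD 6: (-91.301,21.666) -> (-97.008,23.52) [heading=162, draw]
  FD 13: (-97.008,23.52) -> (-109.371,27.537) [heading=162, draw]
  FD 13: (-109.371,27.537) -> (-121.735,31.554) [heading=162, draw]
  -- iteration 5/5 --
  FD 6: (-121.735,31.554) -> (-127.442,33.408) [heading=162, draw]
  FD 13: (-127.442,33.408) -> (-139.805,37.425) [heading=162, draw]
  FD 13: (-139.805,37.425) -> (-152.169,41.443) [heading=162, draw]
]
FD 12: (-152.169,41.443) -> (-163.582,45.151) [heading=162, draw]
FD 13: (-163.582,45.151) -> (-175.945,49.168) [heading=162, draw]
RT 135: heading 162 -> 27
LT 45: heading 27 -> 72
Final: pos=(-175.945,49.168), heading=72, 18 segment(s) drawn
Segments drawn: 18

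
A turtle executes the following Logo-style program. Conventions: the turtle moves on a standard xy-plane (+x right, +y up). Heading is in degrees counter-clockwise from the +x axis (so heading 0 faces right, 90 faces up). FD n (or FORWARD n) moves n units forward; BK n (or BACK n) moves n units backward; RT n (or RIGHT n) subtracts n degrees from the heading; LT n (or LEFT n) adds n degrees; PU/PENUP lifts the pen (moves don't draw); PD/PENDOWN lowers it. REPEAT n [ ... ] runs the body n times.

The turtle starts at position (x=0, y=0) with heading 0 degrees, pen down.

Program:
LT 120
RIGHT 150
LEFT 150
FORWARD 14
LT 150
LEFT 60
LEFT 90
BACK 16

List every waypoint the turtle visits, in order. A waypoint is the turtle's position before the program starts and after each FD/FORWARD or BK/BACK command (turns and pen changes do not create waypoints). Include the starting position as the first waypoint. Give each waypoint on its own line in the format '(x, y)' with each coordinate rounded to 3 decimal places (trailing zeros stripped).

Executing turtle program step by step:
Start: pos=(0,0), heading=0, pen down
LT 120: heading 0 -> 120
RT 150: heading 120 -> 330
LT 150: heading 330 -> 120
FD 14: (0,0) -> (-7,12.124) [heading=120, draw]
LT 150: heading 120 -> 270
LT 60: heading 270 -> 330
LT 90: heading 330 -> 60
BK 16: (-7,12.124) -> (-15,-1.732) [heading=60, draw]
Final: pos=(-15,-1.732), heading=60, 2 segment(s) drawn
Waypoints (3 total):
(0, 0)
(-7, 12.124)
(-15, -1.732)

Answer: (0, 0)
(-7, 12.124)
(-15, -1.732)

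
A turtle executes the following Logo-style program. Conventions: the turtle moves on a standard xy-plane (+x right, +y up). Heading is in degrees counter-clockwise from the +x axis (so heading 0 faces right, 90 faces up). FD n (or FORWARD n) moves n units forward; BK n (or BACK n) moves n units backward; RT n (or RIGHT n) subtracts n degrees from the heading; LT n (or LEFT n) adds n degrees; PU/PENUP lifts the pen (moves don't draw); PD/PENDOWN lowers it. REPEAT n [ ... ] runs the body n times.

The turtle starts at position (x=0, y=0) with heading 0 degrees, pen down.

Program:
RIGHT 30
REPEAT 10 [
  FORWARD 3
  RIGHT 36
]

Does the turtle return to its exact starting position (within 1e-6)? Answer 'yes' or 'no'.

Answer: yes

Derivation:
Executing turtle program step by step:
Start: pos=(0,0), heading=0, pen down
RT 30: heading 0 -> 330
REPEAT 10 [
  -- iteration 1/10 --
  FD 3: (0,0) -> (2.598,-1.5) [heading=330, draw]
  RT 36: heading 330 -> 294
  -- iteration 2/10 --
  FD 3: (2.598,-1.5) -> (3.818,-4.241) [heading=294, draw]
  RT 36: heading 294 -> 258
  -- iteration 3/10 --
  FD 3: (3.818,-4.241) -> (3.195,-7.175) [heading=258, draw]
  RT 36: heading 258 -> 222
  -- iteration 4/10 --
  FD 3: (3.195,-7.175) -> (0.965,-9.182) [heading=222, draw]
  RT 36: heading 222 -> 186
  -- iteration 5/10 --
  FD 3: (0.965,-9.182) -> (-2.018,-9.496) [heading=186, draw]
  RT 36: heading 186 -> 150
  -- iteration 6/10 --
  FD 3: (-2.018,-9.496) -> (-4.617,-7.996) [heading=150, draw]
  RT 36: heading 150 -> 114
  -- iteration 7/10 --
  FD 3: (-4.617,-7.996) -> (-5.837,-5.255) [heading=114, draw]
  RT 36: heading 114 -> 78
  -- iteration 8/10 --
  FD 3: (-5.837,-5.255) -> (-5.213,-2.321) [heading=78, draw]
  RT 36: heading 78 -> 42
  -- iteration 9/10 --
  FD 3: (-5.213,-2.321) -> (-2.984,-0.314) [heading=42, draw]
  RT 36: heading 42 -> 6
  -- iteration 10/10 --
  FD 3: (-2.984,-0.314) -> (0,0) [heading=6, draw]
  RT 36: heading 6 -> 330
]
Final: pos=(0,0), heading=330, 10 segment(s) drawn

Start position: (0, 0)
Final position: (0, 0)
Distance = 0; < 1e-6 -> CLOSED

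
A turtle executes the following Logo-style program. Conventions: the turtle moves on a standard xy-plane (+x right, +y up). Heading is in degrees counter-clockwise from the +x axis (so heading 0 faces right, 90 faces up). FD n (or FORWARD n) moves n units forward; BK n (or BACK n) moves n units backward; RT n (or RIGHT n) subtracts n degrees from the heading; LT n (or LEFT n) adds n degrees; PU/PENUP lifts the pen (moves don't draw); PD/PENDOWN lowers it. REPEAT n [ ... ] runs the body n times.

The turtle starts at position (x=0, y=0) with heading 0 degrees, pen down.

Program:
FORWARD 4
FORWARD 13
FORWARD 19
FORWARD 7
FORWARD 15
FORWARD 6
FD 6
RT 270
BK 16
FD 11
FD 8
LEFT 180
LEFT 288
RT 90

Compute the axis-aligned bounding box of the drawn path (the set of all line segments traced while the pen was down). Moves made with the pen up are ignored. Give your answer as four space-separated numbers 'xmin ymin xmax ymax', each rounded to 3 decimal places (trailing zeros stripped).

Answer: 0 -16 70 3

Derivation:
Executing turtle program step by step:
Start: pos=(0,0), heading=0, pen down
FD 4: (0,0) -> (4,0) [heading=0, draw]
FD 13: (4,0) -> (17,0) [heading=0, draw]
FD 19: (17,0) -> (36,0) [heading=0, draw]
FD 7: (36,0) -> (43,0) [heading=0, draw]
FD 15: (43,0) -> (58,0) [heading=0, draw]
FD 6: (58,0) -> (64,0) [heading=0, draw]
FD 6: (64,0) -> (70,0) [heading=0, draw]
RT 270: heading 0 -> 90
BK 16: (70,0) -> (70,-16) [heading=90, draw]
FD 11: (70,-16) -> (70,-5) [heading=90, draw]
FD 8: (70,-5) -> (70,3) [heading=90, draw]
LT 180: heading 90 -> 270
LT 288: heading 270 -> 198
RT 90: heading 198 -> 108
Final: pos=(70,3), heading=108, 10 segment(s) drawn

Segment endpoints: x in {0, 4, 17, 36, 43, 58, 64, 70}, y in {-16, -5, 0, 3}
xmin=0, ymin=-16, xmax=70, ymax=3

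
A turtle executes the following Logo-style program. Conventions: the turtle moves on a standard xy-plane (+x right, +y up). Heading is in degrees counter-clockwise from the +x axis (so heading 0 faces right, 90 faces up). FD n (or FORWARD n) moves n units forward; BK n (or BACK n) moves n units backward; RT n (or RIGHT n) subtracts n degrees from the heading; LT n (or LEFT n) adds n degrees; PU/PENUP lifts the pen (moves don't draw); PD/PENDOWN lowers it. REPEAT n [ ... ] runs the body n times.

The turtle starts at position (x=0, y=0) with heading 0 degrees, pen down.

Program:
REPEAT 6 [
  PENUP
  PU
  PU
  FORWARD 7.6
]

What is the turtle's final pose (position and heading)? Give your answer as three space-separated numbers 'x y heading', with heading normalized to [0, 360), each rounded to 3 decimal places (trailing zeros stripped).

Answer: 45.6 0 0

Derivation:
Executing turtle program step by step:
Start: pos=(0,0), heading=0, pen down
REPEAT 6 [
  -- iteration 1/6 --
  PU: pen up
  PU: pen up
  PU: pen up
  FD 7.6: (0,0) -> (7.6,0) [heading=0, move]
  -- iteration 2/6 --
  PU: pen up
  PU: pen up
  PU: pen up
  FD 7.6: (7.6,0) -> (15.2,0) [heading=0, move]
  -- iteration 3/6 --
  PU: pen up
  PU: pen up
  PU: pen up
  FD 7.6: (15.2,0) -> (22.8,0) [heading=0, move]
  -- iteration 4/6 --
  PU: pen up
  PU: pen up
  PU: pen up
  FD 7.6: (22.8,0) -> (30.4,0) [heading=0, move]
  -- iteration 5/6 --
  PU: pen up
  PU: pen up
  PU: pen up
  FD 7.6: (30.4,0) -> (38,0) [heading=0, move]
  -- iteration 6/6 --
  PU: pen up
  PU: pen up
  PU: pen up
  FD 7.6: (38,0) -> (45.6,0) [heading=0, move]
]
Final: pos=(45.6,0), heading=0, 0 segment(s) drawn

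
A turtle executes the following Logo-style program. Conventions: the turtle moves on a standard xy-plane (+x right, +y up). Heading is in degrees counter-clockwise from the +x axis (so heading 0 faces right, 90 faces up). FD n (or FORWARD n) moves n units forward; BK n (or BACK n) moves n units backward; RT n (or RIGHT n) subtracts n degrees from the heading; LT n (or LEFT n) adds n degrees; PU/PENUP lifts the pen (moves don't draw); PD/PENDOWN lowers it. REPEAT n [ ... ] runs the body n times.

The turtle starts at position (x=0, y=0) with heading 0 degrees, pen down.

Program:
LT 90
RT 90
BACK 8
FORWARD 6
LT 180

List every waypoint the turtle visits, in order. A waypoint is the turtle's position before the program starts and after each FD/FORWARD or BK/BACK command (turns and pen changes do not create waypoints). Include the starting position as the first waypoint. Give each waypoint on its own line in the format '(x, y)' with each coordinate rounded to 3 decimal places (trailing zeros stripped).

Executing turtle program step by step:
Start: pos=(0,0), heading=0, pen down
LT 90: heading 0 -> 90
RT 90: heading 90 -> 0
BK 8: (0,0) -> (-8,0) [heading=0, draw]
FD 6: (-8,0) -> (-2,0) [heading=0, draw]
LT 180: heading 0 -> 180
Final: pos=(-2,0), heading=180, 2 segment(s) drawn
Waypoints (3 total):
(0, 0)
(-8, 0)
(-2, 0)

Answer: (0, 0)
(-8, 0)
(-2, 0)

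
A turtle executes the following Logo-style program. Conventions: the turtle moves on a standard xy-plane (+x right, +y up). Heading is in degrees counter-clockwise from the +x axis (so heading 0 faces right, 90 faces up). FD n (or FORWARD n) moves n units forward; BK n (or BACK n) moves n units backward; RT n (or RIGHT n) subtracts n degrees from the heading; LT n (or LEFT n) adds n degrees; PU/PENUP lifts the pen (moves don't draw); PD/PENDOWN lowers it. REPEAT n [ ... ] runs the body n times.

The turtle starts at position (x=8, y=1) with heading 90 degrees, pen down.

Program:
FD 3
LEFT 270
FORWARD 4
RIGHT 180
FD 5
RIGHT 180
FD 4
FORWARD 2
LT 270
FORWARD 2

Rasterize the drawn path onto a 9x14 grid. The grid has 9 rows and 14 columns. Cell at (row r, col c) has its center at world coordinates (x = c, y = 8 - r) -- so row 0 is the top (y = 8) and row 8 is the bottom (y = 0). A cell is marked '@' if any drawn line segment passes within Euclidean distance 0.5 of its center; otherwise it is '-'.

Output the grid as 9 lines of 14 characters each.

Answer: --------------
--------------
--------------
--------------
-------@@@@@@@
--------@----@
--------@----@
--------@-----
--------------

Derivation:
Segment 0: (8,1) -> (8,4)
Segment 1: (8,4) -> (12,4)
Segment 2: (12,4) -> (7,4)
Segment 3: (7,4) -> (11,4)
Segment 4: (11,4) -> (13,4)
Segment 5: (13,4) -> (13,2)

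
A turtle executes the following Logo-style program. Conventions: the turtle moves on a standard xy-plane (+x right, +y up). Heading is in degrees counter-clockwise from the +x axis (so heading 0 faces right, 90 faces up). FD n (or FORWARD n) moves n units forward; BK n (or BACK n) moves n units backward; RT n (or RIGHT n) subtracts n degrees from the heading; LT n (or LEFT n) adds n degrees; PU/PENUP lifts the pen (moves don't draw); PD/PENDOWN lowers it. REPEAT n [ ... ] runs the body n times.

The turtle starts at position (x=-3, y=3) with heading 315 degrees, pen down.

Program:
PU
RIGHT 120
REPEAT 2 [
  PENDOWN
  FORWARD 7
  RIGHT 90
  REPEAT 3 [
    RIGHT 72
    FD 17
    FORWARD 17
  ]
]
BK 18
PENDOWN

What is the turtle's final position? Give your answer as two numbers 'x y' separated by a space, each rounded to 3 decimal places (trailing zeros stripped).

Answer: 73.818 -10.633

Derivation:
Executing turtle program step by step:
Start: pos=(-3,3), heading=315, pen down
PU: pen up
RT 120: heading 315 -> 195
REPEAT 2 [
  -- iteration 1/2 --
  PD: pen down
  FD 7: (-3,3) -> (-9.761,1.188) [heading=195, draw]
  RT 90: heading 195 -> 105
  REPEAT 3 [
    -- iteration 1/3 --
    RT 72: heading 105 -> 33
    FD 17: (-9.761,1.188) -> (4.496,10.447) [heading=33, draw]
    FD 17: (4.496,10.447) -> (18.753,19.706) [heading=33, draw]
    -- iteration 2/3 --
    RT 72: heading 33 -> 321
    FD 17: (18.753,19.706) -> (31.965,9.008) [heading=321, draw]
    FD 17: (31.965,9.008) -> (45.176,-1.691) [heading=321, draw]
    -- iteration 3/3 --
    RT 72: heading 321 -> 249
    FD 17: (45.176,-1.691) -> (39.084,-17.562) [heading=249, draw]
    FD 17: (39.084,-17.562) -> (32.992,-33.433) [heading=249, draw]
  ]
  -- iteration 2/2 --
  PD: pen down
  FD 7: (32.992,-33.433) -> (30.483,-39.968) [heading=249, draw]
  RT 90: heading 249 -> 159
  REPEAT 3 [
    -- iteration 1/3 --
    RT 72: heading 159 -> 87
    FD 17: (30.483,-39.968) -> (31.373,-22.991) [heading=87, draw]
    FD 17: (31.373,-22.991) -> (32.263,-6.014) [heading=87, draw]
    -- iteration 2/3 --
    RT 72: heading 87 -> 15
    FD 17: (32.263,-6.014) -> (48.683,-1.614) [heading=15, draw]
    FD 17: (48.683,-1.614) -> (65.104,2.786) [heading=15, draw]
    -- iteration 3/3 --
    RT 72: heading 15 -> 303
    FD 17: (65.104,2.786) -> (74.363,-11.472) [heading=303, draw]
    FD 17: (74.363,-11.472) -> (83.622,-25.729) [heading=303, draw]
  ]
]
BK 18: (83.622,-25.729) -> (73.818,-10.633) [heading=303, draw]
PD: pen down
Final: pos=(73.818,-10.633), heading=303, 15 segment(s) drawn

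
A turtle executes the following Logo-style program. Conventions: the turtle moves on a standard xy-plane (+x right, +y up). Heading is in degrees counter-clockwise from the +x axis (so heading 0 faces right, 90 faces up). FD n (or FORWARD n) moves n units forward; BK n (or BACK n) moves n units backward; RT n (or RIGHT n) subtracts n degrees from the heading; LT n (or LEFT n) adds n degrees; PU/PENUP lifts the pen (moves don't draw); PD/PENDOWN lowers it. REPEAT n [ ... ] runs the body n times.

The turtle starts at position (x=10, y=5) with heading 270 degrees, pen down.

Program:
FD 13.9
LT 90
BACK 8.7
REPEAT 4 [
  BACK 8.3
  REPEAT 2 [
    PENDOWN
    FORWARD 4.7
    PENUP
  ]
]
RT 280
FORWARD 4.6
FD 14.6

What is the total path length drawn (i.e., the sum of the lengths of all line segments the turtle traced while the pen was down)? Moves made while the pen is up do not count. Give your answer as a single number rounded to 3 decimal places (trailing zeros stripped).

Answer: 68.5

Derivation:
Executing turtle program step by step:
Start: pos=(10,5), heading=270, pen down
FD 13.9: (10,5) -> (10,-8.9) [heading=270, draw]
LT 90: heading 270 -> 0
BK 8.7: (10,-8.9) -> (1.3,-8.9) [heading=0, draw]
REPEAT 4 [
  -- iteration 1/4 --
  BK 8.3: (1.3,-8.9) -> (-7,-8.9) [heading=0, draw]
  REPEAT 2 [
    -- iteration 1/2 --
    PD: pen down
    FD 4.7: (-7,-8.9) -> (-2.3,-8.9) [heading=0, draw]
    PU: pen up
    -- iteration 2/2 --
    PD: pen down
    FD 4.7: (-2.3,-8.9) -> (2.4,-8.9) [heading=0, draw]
    PU: pen up
  ]
  -- iteration 2/4 --
  BK 8.3: (2.4,-8.9) -> (-5.9,-8.9) [heading=0, move]
  REPEAT 2 [
    -- iteration 1/2 --
    PD: pen down
    FD 4.7: (-5.9,-8.9) -> (-1.2,-8.9) [heading=0, draw]
    PU: pen up
    -- iteration 2/2 --
    PD: pen down
    FD 4.7: (-1.2,-8.9) -> (3.5,-8.9) [heading=0, draw]
    PU: pen up
  ]
  -- iteration 3/4 --
  BK 8.3: (3.5,-8.9) -> (-4.8,-8.9) [heading=0, move]
  REPEAT 2 [
    -- iteration 1/2 --
    PD: pen down
    FD 4.7: (-4.8,-8.9) -> (-0.1,-8.9) [heading=0, draw]
    PU: pen up
    -- iteration 2/2 --
    PD: pen down
    FD 4.7: (-0.1,-8.9) -> (4.6,-8.9) [heading=0, draw]
    PU: pen up
  ]
  -- iteration 4/4 --
  BK 8.3: (4.6,-8.9) -> (-3.7,-8.9) [heading=0, move]
  REPEAT 2 [
    -- iteration 1/2 --
    PD: pen down
    FD 4.7: (-3.7,-8.9) -> (1,-8.9) [heading=0, draw]
    PU: pen up
    -- iteration 2/2 --
    PD: pen down
    FD 4.7: (1,-8.9) -> (5.7,-8.9) [heading=0, draw]
    PU: pen up
  ]
]
RT 280: heading 0 -> 80
FD 4.6: (5.7,-8.9) -> (6.499,-4.37) [heading=80, move]
FD 14.6: (6.499,-4.37) -> (9.034,10.008) [heading=80, move]
Final: pos=(9.034,10.008), heading=80, 11 segment(s) drawn

Segment lengths:
  seg 1: (10,5) -> (10,-8.9), length = 13.9
  seg 2: (10,-8.9) -> (1.3,-8.9), length = 8.7
  seg 3: (1.3,-8.9) -> (-7,-8.9), length = 8.3
  seg 4: (-7,-8.9) -> (-2.3,-8.9), length = 4.7
  seg 5: (-2.3,-8.9) -> (2.4,-8.9), length = 4.7
  seg 6: (-5.9,-8.9) -> (-1.2,-8.9), length = 4.7
  seg 7: (-1.2,-8.9) -> (3.5,-8.9), length = 4.7
  seg 8: (-4.8,-8.9) -> (-0.1,-8.9), length = 4.7
  seg 9: (-0.1,-8.9) -> (4.6,-8.9), length = 4.7
  seg 10: (-3.7,-8.9) -> (1,-8.9), length = 4.7
  seg 11: (1,-8.9) -> (5.7,-8.9), length = 4.7
Total = 68.5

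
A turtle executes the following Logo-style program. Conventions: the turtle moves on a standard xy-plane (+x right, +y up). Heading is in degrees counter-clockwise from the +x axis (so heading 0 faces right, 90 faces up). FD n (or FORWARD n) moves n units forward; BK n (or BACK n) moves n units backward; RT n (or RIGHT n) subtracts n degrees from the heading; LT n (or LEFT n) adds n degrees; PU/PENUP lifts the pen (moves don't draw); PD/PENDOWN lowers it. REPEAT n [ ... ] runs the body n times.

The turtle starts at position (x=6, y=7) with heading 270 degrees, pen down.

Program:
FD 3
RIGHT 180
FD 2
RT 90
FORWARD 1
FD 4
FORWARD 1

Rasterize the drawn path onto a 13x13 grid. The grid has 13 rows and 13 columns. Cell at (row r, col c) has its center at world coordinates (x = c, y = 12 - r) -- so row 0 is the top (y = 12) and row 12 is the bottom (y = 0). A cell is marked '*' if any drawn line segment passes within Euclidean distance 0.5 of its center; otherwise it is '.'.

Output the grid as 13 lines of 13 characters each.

Answer: .............
.............
.............
.............
.............
......*......
......*******
......*......
......*......
.............
.............
.............
.............

Derivation:
Segment 0: (6,7) -> (6,4)
Segment 1: (6,4) -> (6,6)
Segment 2: (6,6) -> (7,6)
Segment 3: (7,6) -> (11,6)
Segment 4: (11,6) -> (12,6)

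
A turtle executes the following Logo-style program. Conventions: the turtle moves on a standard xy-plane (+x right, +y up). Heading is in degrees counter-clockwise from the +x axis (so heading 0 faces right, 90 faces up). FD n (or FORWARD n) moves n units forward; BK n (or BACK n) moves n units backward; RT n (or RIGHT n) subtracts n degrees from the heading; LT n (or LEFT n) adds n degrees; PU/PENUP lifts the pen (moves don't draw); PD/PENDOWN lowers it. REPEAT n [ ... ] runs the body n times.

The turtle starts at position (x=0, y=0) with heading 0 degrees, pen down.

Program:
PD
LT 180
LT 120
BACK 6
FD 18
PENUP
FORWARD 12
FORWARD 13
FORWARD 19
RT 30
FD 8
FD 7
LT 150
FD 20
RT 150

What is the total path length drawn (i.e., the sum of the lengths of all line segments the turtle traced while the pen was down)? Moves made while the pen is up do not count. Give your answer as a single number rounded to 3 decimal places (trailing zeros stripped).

Answer: 24

Derivation:
Executing turtle program step by step:
Start: pos=(0,0), heading=0, pen down
PD: pen down
LT 180: heading 0 -> 180
LT 120: heading 180 -> 300
BK 6: (0,0) -> (-3,5.196) [heading=300, draw]
FD 18: (-3,5.196) -> (6,-10.392) [heading=300, draw]
PU: pen up
FD 12: (6,-10.392) -> (12,-20.785) [heading=300, move]
FD 13: (12,-20.785) -> (18.5,-32.043) [heading=300, move]
FD 19: (18.5,-32.043) -> (28,-48.497) [heading=300, move]
RT 30: heading 300 -> 270
FD 8: (28,-48.497) -> (28,-56.497) [heading=270, move]
FD 7: (28,-56.497) -> (28,-63.497) [heading=270, move]
LT 150: heading 270 -> 60
FD 20: (28,-63.497) -> (38,-46.177) [heading=60, move]
RT 150: heading 60 -> 270
Final: pos=(38,-46.177), heading=270, 2 segment(s) drawn

Segment lengths:
  seg 1: (0,0) -> (-3,5.196), length = 6
  seg 2: (-3,5.196) -> (6,-10.392), length = 18
Total = 24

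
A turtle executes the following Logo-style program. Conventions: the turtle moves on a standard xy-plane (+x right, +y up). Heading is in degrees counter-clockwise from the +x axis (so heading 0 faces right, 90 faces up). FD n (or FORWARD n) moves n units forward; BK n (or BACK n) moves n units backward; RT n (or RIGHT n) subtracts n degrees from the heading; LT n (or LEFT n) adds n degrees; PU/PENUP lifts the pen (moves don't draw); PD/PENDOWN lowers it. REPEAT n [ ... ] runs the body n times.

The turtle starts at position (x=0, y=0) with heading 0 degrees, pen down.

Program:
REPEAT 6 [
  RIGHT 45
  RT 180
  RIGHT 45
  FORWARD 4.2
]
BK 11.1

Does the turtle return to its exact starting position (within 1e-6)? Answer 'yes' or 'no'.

Executing turtle program step by step:
Start: pos=(0,0), heading=0, pen down
REPEAT 6 [
  -- iteration 1/6 --
  RT 45: heading 0 -> 315
  RT 180: heading 315 -> 135
  RT 45: heading 135 -> 90
  FD 4.2: (0,0) -> (0,4.2) [heading=90, draw]
  -- iteration 2/6 --
  RT 45: heading 90 -> 45
  RT 180: heading 45 -> 225
  RT 45: heading 225 -> 180
  FD 4.2: (0,4.2) -> (-4.2,4.2) [heading=180, draw]
  -- iteration 3/6 --
  RT 45: heading 180 -> 135
  RT 180: heading 135 -> 315
  RT 45: heading 315 -> 270
  FD 4.2: (-4.2,4.2) -> (-4.2,0) [heading=270, draw]
  -- iteration 4/6 --
  RT 45: heading 270 -> 225
  RT 180: heading 225 -> 45
  RT 45: heading 45 -> 0
  FD 4.2: (-4.2,0) -> (0,0) [heading=0, draw]
  -- iteration 5/6 --
  RT 45: heading 0 -> 315
  RT 180: heading 315 -> 135
  RT 45: heading 135 -> 90
  FD 4.2: (0,0) -> (0,4.2) [heading=90, draw]
  -- iteration 6/6 --
  RT 45: heading 90 -> 45
  RT 180: heading 45 -> 225
  RT 45: heading 225 -> 180
  FD 4.2: (0,4.2) -> (-4.2,4.2) [heading=180, draw]
]
BK 11.1: (-4.2,4.2) -> (6.9,4.2) [heading=180, draw]
Final: pos=(6.9,4.2), heading=180, 7 segment(s) drawn

Start position: (0, 0)
Final position: (6.9, 4.2)
Distance = 8.078; >= 1e-6 -> NOT closed

Answer: no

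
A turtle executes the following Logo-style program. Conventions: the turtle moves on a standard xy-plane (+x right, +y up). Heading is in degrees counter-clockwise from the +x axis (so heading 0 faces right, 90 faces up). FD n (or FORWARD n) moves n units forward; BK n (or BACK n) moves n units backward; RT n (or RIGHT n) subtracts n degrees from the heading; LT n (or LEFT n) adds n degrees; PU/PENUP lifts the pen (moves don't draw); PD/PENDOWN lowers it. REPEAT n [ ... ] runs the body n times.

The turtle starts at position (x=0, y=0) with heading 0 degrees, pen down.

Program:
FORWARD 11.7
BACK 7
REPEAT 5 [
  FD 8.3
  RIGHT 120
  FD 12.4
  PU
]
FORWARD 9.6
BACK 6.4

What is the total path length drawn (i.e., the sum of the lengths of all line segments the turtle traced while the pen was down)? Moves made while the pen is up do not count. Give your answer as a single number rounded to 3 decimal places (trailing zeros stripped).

Answer: 39.4

Derivation:
Executing turtle program step by step:
Start: pos=(0,0), heading=0, pen down
FD 11.7: (0,0) -> (11.7,0) [heading=0, draw]
BK 7: (11.7,0) -> (4.7,0) [heading=0, draw]
REPEAT 5 [
  -- iteration 1/5 --
  FD 8.3: (4.7,0) -> (13,0) [heading=0, draw]
  RT 120: heading 0 -> 240
  FD 12.4: (13,0) -> (6.8,-10.739) [heading=240, draw]
  PU: pen up
  -- iteration 2/5 --
  FD 8.3: (6.8,-10.739) -> (2.65,-17.927) [heading=240, move]
  RT 120: heading 240 -> 120
  FD 12.4: (2.65,-17.927) -> (-3.55,-7.188) [heading=120, move]
  PU: pen up
  -- iteration 3/5 --
  FD 8.3: (-3.55,-7.188) -> (-7.7,0) [heading=120, move]
  RT 120: heading 120 -> 0
  FD 12.4: (-7.7,0) -> (4.7,0) [heading=0, move]
  PU: pen up
  -- iteration 4/5 --
  FD 8.3: (4.7,0) -> (13,0) [heading=0, move]
  RT 120: heading 0 -> 240
  FD 12.4: (13,0) -> (6.8,-10.739) [heading=240, move]
  PU: pen up
  -- iteration 5/5 --
  FD 8.3: (6.8,-10.739) -> (2.65,-17.927) [heading=240, move]
  RT 120: heading 240 -> 120
  FD 12.4: (2.65,-17.927) -> (-3.55,-7.188) [heading=120, move]
  PU: pen up
]
FD 9.6: (-3.55,-7.188) -> (-8.35,1.126) [heading=120, move]
BK 6.4: (-8.35,1.126) -> (-5.15,-4.417) [heading=120, move]
Final: pos=(-5.15,-4.417), heading=120, 4 segment(s) drawn

Segment lengths:
  seg 1: (0,0) -> (11.7,0), length = 11.7
  seg 2: (11.7,0) -> (4.7,0), length = 7
  seg 3: (4.7,0) -> (13,0), length = 8.3
  seg 4: (13,0) -> (6.8,-10.739), length = 12.4
Total = 39.4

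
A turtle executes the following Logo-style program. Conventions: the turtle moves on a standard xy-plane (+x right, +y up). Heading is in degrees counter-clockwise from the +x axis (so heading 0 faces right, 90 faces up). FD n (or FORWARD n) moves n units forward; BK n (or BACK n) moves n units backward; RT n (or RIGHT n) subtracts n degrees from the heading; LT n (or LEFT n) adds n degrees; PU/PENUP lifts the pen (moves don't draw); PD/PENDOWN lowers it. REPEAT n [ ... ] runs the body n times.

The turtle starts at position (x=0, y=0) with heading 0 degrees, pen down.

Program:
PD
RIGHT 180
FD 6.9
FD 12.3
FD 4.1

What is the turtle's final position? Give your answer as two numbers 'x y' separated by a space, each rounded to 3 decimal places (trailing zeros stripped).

Executing turtle program step by step:
Start: pos=(0,0), heading=0, pen down
PD: pen down
RT 180: heading 0 -> 180
FD 6.9: (0,0) -> (-6.9,0) [heading=180, draw]
FD 12.3: (-6.9,0) -> (-19.2,0) [heading=180, draw]
FD 4.1: (-19.2,0) -> (-23.3,0) [heading=180, draw]
Final: pos=(-23.3,0), heading=180, 3 segment(s) drawn

Answer: -23.3 0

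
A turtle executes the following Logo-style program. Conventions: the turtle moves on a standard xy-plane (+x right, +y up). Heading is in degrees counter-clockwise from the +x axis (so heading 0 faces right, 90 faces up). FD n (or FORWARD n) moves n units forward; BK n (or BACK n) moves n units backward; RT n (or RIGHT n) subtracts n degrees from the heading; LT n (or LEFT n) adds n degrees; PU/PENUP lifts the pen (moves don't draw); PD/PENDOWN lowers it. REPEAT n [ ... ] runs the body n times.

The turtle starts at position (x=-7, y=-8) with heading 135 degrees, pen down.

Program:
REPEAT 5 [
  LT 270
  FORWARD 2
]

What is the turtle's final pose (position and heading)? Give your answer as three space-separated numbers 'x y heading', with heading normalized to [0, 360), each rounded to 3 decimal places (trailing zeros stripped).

Answer: -5.586 -6.586 45

Derivation:
Executing turtle program step by step:
Start: pos=(-7,-8), heading=135, pen down
REPEAT 5 [
  -- iteration 1/5 --
  LT 270: heading 135 -> 45
  FD 2: (-7,-8) -> (-5.586,-6.586) [heading=45, draw]
  -- iteration 2/5 --
  LT 270: heading 45 -> 315
  FD 2: (-5.586,-6.586) -> (-4.172,-8) [heading=315, draw]
  -- iteration 3/5 --
  LT 270: heading 315 -> 225
  FD 2: (-4.172,-8) -> (-5.586,-9.414) [heading=225, draw]
  -- iteration 4/5 --
  LT 270: heading 225 -> 135
  FD 2: (-5.586,-9.414) -> (-7,-8) [heading=135, draw]
  -- iteration 5/5 --
  LT 270: heading 135 -> 45
  FD 2: (-7,-8) -> (-5.586,-6.586) [heading=45, draw]
]
Final: pos=(-5.586,-6.586), heading=45, 5 segment(s) drawn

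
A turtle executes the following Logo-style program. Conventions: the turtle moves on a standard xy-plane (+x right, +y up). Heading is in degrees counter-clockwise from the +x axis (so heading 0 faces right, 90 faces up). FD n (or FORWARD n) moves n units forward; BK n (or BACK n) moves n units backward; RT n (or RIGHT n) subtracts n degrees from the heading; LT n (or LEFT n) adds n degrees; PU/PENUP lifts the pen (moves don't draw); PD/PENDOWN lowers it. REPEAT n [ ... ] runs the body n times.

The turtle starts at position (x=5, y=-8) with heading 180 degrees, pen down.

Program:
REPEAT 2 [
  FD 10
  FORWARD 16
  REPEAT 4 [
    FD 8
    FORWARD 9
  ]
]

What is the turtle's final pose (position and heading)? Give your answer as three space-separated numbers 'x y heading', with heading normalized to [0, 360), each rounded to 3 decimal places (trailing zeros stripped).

Executing turtle program step by step:
Start: pos=(5,-8), heading=180, pen down
REPEAT 2 [
  -- iteration 1/2 --
  FD 10: (5,-8) -> (-5,-8) [heading=180, draw]
  FD 16: (-5,-8) -> (-21,-8) [heading=180, draw]
  REPEAT 4 [
    -- iteration 1/4 --
    FD 8: (-21,-8) -> (-29,-8) [heading=180, draw]
    FD 9: (-29,-8) -> (-38,-8) [heading=180, draw]
    -- iteration 2/4 --
    FD 8: (-38,-8) -> (-46,-8) [heading=180, draw]
    FD 9: (-46,-8) -> (-55,-8) [heading=180, draw]
    -- iteration 3/4 --
    FD 8: (-55,-8) -> (-63,-8) [heading=180, draw]
    FD 9: (-63,-8) -> (-72,-8) [heading=180, draw]
    -- iteration 4/4 --
    FD 8: (-72,-8) -> (-80,-8) [heading=180, draw]
    FD 9: (-80,-8) -> (-89,-8) [heading=180, draw]
  ]
  -- iteration 2/2 --
  FD 10: (-89,-8) -> (-99,-8) [heading=180, draw]
  FD 16: (-99,-8) -> (-115,-8) [heading=180, draw]
  REPEAT 4 [
    -- iteration 1/4 --
    FD 8: (-115,-8) -> (-123,-8) [heading=180, draw]
    FD 9: (-123,-8) -> (-132,-8) [heading=180, draw]
    -- iteration 2/4 --
    FD 8: (-132,-8) -> (-140,-8) [heading=180, draw]
    FD 9: (-140,-8) -> (-149,-8) [heading=180, draw]
    -- iteration 3/4 --
    FD 8: (-149,-8) -> (-157,-8) [heading=180, draw]
    FD 9: (-157,-8) -> (-166,-8) [heading=180, draw]
    -- iteration 4/4 --
    FD 8: (-166,-8) -> (-174,-8) [heading=180, draw]
    FD 9: (-174,-8) -> (-183,-8) [heading=180, draw]
  ]
]
Final: pos=(-183,-8), heading=180, 20 segment(s) drawn

Answer: -183 -8 180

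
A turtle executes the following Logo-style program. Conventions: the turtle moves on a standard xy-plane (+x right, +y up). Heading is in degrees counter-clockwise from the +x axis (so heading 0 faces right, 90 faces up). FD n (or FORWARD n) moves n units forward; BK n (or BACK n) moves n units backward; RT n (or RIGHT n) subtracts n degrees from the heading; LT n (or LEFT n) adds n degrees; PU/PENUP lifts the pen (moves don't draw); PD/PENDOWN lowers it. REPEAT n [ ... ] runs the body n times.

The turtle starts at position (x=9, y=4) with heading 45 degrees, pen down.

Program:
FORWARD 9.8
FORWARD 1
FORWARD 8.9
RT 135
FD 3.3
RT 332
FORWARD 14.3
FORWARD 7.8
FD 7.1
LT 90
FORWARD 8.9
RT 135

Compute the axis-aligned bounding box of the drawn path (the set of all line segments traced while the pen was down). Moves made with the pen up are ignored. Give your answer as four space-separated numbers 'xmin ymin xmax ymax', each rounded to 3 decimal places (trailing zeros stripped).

Answer: 9 -11.152 44.497 17.93

Derivation:
Executing turtle program step by step:
Start: pos=(9,4), heading=45, pen down
FD 9.8: (9,4) -> (15.93,10.93) [heading=45, draw]
FD 1: (15.93,10.93) -> (16.637,11.637) [heading=45, draw]
FD 8.9: (16.637,11.637) -> (22.93,17.93) [heading=45, draw]
RT 135: heading 45 -> 270
FD 3.3: (22.93,17.93) -> (22.93,14.63) [heading=270, draw]
RT 332: heading 270 -> 298
FD 14.3: (22.93,14.63) -> (29.643,2.004) [heading=298, draw]
FD 7.8: (29.643,2.004) -> (33.305,-4.883) [heading=298, draw]
FD 7.1: (33.305,-4.883) -> (36.639,-11.152) [heading=298, draw]
LT 90: heading 298 -> 28
FD 8.9: (36.639,-11.152) -> (44.497,-6.974) [heading=28, draw]
RT 135: heading 28 -> 253
Final: pos=(44.497,-6.974), heading=253, 8 segment(s) drawn

Segment endpoints: x in {9, 15.93, 16.637, 22.93, 29.643, 33.305, 36.639, 44.497}, y in {-11.152, -6.974, -4.883, 2.004, 4, 10.93, 11.637, 14.63, 17.93}
xmin=9, ymin=-11.152, xmax=44.497, ymax=17.93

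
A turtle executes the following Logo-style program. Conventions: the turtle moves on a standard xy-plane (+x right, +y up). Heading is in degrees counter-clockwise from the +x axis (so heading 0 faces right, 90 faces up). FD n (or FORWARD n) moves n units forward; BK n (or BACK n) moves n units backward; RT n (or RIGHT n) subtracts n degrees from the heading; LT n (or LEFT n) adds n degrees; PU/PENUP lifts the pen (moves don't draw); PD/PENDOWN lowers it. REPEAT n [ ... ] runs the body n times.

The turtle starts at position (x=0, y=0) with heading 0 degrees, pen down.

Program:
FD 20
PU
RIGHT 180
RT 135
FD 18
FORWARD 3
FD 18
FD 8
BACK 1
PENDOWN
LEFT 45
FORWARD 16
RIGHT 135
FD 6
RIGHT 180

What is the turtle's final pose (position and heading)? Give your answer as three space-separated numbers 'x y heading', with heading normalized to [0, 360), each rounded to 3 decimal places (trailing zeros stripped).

Executing turtle program step by step:
Start: pos=(0,0), heading=0, pen down
FD 20: (0,0) -> (20,0) [heading=0, draw]
PU: pen up
RT 180: heading 0 -> 180
RT 135: heading 180 -> 45
FD 18: (20,0) -> (32.728,12.728) [heading=45, move]
FD 3: (32.728,12.728) -> (34.849,14.849) [heading=45, move]
FD 18: (34.849,14.849) -> (47.577,27.577) [heading=45, move]
FD 8: (47.577,27.577) -> (53.234,33.234) [heading=45, move]
BK 1: (53.234,33.234) -> (52.527,32.527) [heading=45, move]
PD: pen down
LT 45: heading 45 -> 90
FD 16: (52.527,32.527) -> (52.527,48.527) [heading=90, draw]
RT 135: heading 90 -> 315
FD 6: (52.527,48.527) -> (56.77,44.284) [heading=315, draw]
RT 180: heading 315 -> 135
Final: pos=(56.77,44.284), heading=135, 3 segment(s) drawn

Answer: 56.77 44.284 135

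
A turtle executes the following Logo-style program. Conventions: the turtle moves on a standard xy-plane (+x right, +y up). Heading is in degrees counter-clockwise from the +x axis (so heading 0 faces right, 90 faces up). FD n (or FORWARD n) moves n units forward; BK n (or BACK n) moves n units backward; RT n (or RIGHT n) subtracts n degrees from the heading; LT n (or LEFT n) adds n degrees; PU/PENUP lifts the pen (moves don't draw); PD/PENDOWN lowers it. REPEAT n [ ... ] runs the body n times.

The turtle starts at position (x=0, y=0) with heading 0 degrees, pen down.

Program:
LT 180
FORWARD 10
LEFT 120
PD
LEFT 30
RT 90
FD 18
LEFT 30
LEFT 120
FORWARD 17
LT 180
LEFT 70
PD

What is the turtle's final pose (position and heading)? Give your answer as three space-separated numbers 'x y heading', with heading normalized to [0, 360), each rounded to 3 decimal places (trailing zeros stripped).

Answer: -4.278 -7.088 280

Derivation:
Executing turtle program step by step:
Start: pos=(0,0), heading=0, pen down
LT 180: heading 0 -> 180
FD 10: (0,0) -> (-10,0) [heading=180, draw]
LT 120: heading 180 -> 300
PD: pen down
LT 30: heading 300 -> 330
RT 90: heading 330 -> 240
FD 18: (-10,0) -> (-19,-15.588) [heading=240, draw]
LT 30: heading 240 -> 270
LT 120: heading 270 -> 30
FD 17: (-19,-15.588) -> (-4.278,-7.088) [heading=30, draw]
LT 180: heading 30 -> 210
LT 70: heading 210 -> 280
PD: pen down
Final: pos=(-4.278,-7.088), heading=280, 3 segment(s) drawn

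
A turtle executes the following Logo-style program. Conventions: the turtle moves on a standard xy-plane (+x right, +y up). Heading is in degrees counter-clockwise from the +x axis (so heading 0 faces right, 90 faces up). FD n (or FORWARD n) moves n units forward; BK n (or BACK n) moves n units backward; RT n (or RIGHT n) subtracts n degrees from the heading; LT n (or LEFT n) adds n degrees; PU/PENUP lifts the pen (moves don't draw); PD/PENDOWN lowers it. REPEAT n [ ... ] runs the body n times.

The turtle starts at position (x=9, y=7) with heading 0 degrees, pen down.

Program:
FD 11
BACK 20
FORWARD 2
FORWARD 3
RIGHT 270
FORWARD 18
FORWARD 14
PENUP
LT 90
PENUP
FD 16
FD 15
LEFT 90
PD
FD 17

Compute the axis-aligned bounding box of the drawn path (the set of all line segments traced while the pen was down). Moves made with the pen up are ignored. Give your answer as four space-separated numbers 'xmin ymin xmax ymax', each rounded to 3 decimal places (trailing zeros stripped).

Executing turtle program step by step:
Start: pos=(9,7), heading=0, pen down
FD 11: (9,7) -> (20,7) [heading=0, draw]
BK 20: (20,7) -> (0,7) [heading=0, draw]
FD 2: (0,7) -> (2,7) [heading=0, draw]
FD 3: (2,7) -> (5,7) [heading=0, draw]
RT 270: heading 0 -> 90
FD 18: (5,7) -> (5,25) [heading=90, draw]
FD 14: (5,25) -> (5,39) [heading=90, draw]
PU: pen up
LT 90: heading 90 -> 180
PU: pen up
FD 16: (5,39) -> (-11,39) [heading=180, move]
FD 15: (-11,39) -> (-26,39) [heading=180, move]
LT 90: heading 180 -> 270
PD: pen down
FD 17: (-26,39) -> (-26,22) [heading=270, draw]
Final: pos=(-26,22), heading=270, 7 segment(s) drawn

Segment endpoints: x in {-26, 0, 2, 5, 5, 5, 9, 20}, y in {7, 22, 25, 39}
xmin=-26, ymin=7, xmax=20, ymax=39

Answer: -26 7 20 39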